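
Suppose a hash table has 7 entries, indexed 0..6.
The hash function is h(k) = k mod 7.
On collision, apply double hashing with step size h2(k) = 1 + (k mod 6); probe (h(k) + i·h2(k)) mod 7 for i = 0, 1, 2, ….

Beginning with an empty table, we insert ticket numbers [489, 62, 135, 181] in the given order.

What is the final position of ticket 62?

2

Insert 489: h=6, slot 6 empty -> index 6.
Insert 62: h=6, h2=3, slot 6 occupied -> index 2.
Insert 135: h=2, h2=4, slots 2,6 occupied -> index 3.
Insert 181: h=6, h2=2, slot 6 occupied -> index 1.
Table: [-, 181, 62, 135, -, -, 489]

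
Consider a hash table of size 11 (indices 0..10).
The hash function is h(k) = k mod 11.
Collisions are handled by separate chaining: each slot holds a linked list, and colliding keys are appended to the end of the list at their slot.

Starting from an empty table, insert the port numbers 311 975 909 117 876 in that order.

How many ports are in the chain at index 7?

4

311 -> bucket 3
975 -> bucket 7
909 -> bucket 7 (collision)
117 -> bucket 7 (collision)
876 -> bucket 7 (collision)
Final buckets:
0: .
1: .
2: .
3: 311
4: .
5: .
6: .
7: 975 -> 909 -> 117 -> 876
8: .
9: .
10: .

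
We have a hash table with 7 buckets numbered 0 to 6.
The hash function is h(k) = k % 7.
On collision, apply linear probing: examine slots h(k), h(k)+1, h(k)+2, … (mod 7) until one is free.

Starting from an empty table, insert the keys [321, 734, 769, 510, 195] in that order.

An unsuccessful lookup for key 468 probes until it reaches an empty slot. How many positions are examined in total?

6

321 hashes to 6; slot 6 is free => place at 6.
734 hashes to 6; 6 taken => place at 0.
769 hashes to 6; 6,0 taken => place at 1.
510 hashes to 6; 6,0,1 taken => place at 2.
195 hashes to 6; 6,0,1,2 taken => place at 3.
Table: [734, 769, 510, 195, ., ., 321]
Lookup 468: h=6, probe 6,0,1,2,3,4 → slot 4 empty, not found.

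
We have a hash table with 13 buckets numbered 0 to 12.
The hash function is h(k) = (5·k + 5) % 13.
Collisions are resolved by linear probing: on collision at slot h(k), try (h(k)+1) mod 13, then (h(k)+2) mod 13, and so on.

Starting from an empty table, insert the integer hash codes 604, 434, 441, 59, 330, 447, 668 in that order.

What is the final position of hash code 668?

7

604 hashes to 9; slot 9 is free -> place at 9.
434 hashes to 4; slot 4 is free -> place at 4.
441 hashes to 0; slot 0 is free -> place at 0.
59 hashes to 1; slot 1 is free -> place at 1.
330 hashes to 4; 4 taken -> place at 5.
447 hashes to 4; 4,5 taken -> place at 6.
668 hashes to 4; 4,5,6 taken -> place at 7.
Table: [441, 59, ., ., 434, 330, 447, 668, ., 604, ., ., .]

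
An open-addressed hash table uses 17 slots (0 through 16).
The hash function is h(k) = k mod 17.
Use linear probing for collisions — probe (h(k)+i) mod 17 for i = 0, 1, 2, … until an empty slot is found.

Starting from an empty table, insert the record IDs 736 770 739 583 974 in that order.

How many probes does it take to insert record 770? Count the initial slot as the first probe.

Insert 736: h=5, slot 5 empty → index 5.
Insert 770: h=5, slot 5 occupied → index 6.
Insert 739: h=8, slot 8 empty → index 8.
Insert 583: h=5, slots 5,6 occupied → index 7.
Insert 974: h=5, slots 5,6,7,8 occupied → index 9.
Table: [_, _, _, _, _, 736, 770, 583, 739, 974, _, _, _, _, _, _, _]

2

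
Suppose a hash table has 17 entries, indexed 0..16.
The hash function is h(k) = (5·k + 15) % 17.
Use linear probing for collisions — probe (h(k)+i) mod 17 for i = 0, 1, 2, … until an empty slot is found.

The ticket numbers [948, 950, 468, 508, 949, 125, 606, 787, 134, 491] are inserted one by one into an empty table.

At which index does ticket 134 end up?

Insert 948: h=12, slot 12 empty -> index 12.
Insert 950: h=5, slot 5 empty -> index 5.
Insert 468: h=9, slot 9 empty -> index 9.
Insert 508: h=5, slot 5 occupied -> index 6.
Insert 949: h=0, slot 0 empty -> index 0.
Insert 125: h=11, slot 11 empty -> index 11.
Insert 606: h=2, slot 2 empty -> index 2.
Insert 787: h=6, slot 6 occupied -> index 7.
Insert 134: h=5, slots 5,6,7 occupied -> index 8.
Insert 491: h=5, slots 5,6,7,8,9 occupied -> index 10.
Table: [949, —, 606, —, —, 950, 508, 787, 134, 468, 491, 125, 948, —, —, —, —]

8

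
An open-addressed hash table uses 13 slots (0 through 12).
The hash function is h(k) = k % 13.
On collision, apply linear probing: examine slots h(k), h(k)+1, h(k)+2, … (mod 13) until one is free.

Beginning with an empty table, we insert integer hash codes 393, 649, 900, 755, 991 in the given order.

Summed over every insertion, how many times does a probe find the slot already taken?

3

Insert 393: h=3, slot 3 empty => index 3.
Insert 649: h=12, slot 12 empty => index 12.
Insert 900: h=3, slot 3 occupied => index 4.
Insert 755: h=1, slot 1 empty => index 1.
Insert 991: h=3, slots 3,4 occupied => index 5.
Table: [∅, 755, ∅, 393, 900, 991, ∅, ∅, ∅, ∅, ∅, ∅, 649]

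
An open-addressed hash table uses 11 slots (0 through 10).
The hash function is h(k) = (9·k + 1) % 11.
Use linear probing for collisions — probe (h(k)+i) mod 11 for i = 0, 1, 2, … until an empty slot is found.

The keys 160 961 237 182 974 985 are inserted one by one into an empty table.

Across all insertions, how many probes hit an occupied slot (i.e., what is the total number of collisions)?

11

Insert 160: h=0, slot 0 empty -> index 0.
Insert 961: h=4, slot 4 empty -> index 4.
Insert 237: h=0, slot 0 occupied -> index 1.
Insert 182: h=0, slots 0,1 occupied -> index 2.
Insert 974: h=0, slots 0,1,2 occupied -> index 3.
Insert 985: h=0, slots 0,1,2,3,4 occupied -> index 5.
Table: [160, 237, 182, 974, 961, 985, ∅, ∅, ∅, ∅, ∅]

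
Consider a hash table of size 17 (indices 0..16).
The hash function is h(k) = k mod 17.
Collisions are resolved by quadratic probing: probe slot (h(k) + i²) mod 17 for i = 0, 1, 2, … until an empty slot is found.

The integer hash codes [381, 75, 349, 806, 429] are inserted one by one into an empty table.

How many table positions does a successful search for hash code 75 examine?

Insert 381: h=7, slot 7 empty → index 7.
Insert 75: h=7, slot 7 occupied → index 8.
Insert 349: h=9, slot 9 empty → index 9.
Insert 806: h=7, slots 7,8 occupied → index 11.
Insert 429: h=4, slot 4 empty → index 4.
Table: [., ., ., ., 429, ., ., 381, 75, 349, ., 806, ., ., ., ., .]
Lookup 75: h=7, probe 7,8 → found at 8.

2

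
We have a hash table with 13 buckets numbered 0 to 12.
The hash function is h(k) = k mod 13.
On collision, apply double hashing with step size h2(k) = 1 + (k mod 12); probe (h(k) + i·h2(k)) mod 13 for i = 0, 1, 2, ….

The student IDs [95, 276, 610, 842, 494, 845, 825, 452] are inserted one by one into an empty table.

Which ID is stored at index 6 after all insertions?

95 hashes to 4; slot 4 is free → place at 4.
276 hashes to 3; slot 3 is free → place at 3.
610 hashes to 12; slot 12 is free → place at 12.
842 hashes to 10; slot 10 is free → place at 10.
494 hashes to 0; slot 0 is free → place at 0.
845 hashes to 0, h2=6; 0 taken → place at 6.
825 hashes to 6, h2=10; 6,3,0,10 taken → place at 7.
452 hashes to 10, h2=9; 10,6 taken → place at 2.
Table: [494, _, 452, 276, 95, _, 845, 825, _, _, 842, _, 610]

845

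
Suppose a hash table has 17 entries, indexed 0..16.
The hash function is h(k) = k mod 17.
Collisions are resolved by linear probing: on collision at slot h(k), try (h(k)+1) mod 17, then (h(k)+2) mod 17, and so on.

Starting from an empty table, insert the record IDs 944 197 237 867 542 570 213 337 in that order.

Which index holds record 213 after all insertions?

944 hashes to 9; slot 9 is free => place at 9.
197 hashes to 10; slot 10 is free => place at 10.
237 hashes to 16; slot 16 is free => place at 16.
867 hashes to 0; slot 0 is free => place at 0.
542 hashes to 15; slot 15 is free => place at 15.
570 hashes to 9; 9,10 taken => place at 11.
213 hashes to 9; 9,10,11 taken => place at 12.
337 hashes to 14; slot 14 is free => place at 14.
Table: [867, ., ., ., ., ., ., ., ., 944, 197, 570, 213, ., 337, 542, 237]

12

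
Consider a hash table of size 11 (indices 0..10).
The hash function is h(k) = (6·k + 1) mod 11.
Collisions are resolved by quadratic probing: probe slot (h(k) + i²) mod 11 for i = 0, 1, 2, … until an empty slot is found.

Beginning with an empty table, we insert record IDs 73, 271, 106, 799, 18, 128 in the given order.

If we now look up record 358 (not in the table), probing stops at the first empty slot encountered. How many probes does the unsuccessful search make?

Insert 73: h=10, slot 10 empty → index 10.
Insert 271: h=10, slot 10 occupied → index 0.
Insert 106: h=10, slots 10,0 occupied → index 3.
Insert 799: h=10, slots 10,0,3 occupied → index 8.
Insert 18: h=10, slots 10,0,3,8 occupied → index 4.
Insert 128: h=10, slots 10,0,3,8,4 occupied → index 2.
Table: [271, —, 128, 106, 18, —, —, —, 799, —, 73]
Lookup 358: h=4, probe 4,5 → slot 5 empty, not found.

2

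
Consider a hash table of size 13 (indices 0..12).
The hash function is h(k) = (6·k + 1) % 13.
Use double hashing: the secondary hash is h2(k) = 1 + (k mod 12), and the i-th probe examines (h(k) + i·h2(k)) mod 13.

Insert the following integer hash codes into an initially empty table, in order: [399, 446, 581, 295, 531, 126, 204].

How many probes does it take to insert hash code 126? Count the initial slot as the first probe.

Insert 399: h=3, slot 3 empty => index 3.
Insert 446: h=12, slot 12 empty => index 12.
Insert 581: h=3, h2=6, slot 3 occupied => index 9.
Insert 295: h=3, h2=8, slot 3 occupied => index 11.
Insert 531: h=2, slot 2 empty => index 2.
Insert 126: h=3, h2=7, slot 3 occupied => index 10.
Insert 204: h=3, h2=1, slot 3 occupied => index 4.
Table: [—, —, 531, 399, 204, —, —, —, —, 581, 126, 295, 446]

2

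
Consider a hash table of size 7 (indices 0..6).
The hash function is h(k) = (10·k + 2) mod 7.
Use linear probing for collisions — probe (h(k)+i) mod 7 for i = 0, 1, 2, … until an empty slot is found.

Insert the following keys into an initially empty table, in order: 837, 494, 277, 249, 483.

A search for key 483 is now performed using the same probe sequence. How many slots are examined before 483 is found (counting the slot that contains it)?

Insert 837: h=0, slot 0 empty -> index 0.
Insert 494: h=0, slot 0 occupied -> index 1.
Insert 277: h=0, slots 0,1 occupied -> index 2.
Insert 249: h=0, slots 0,1,2 occupied -> index 3.
Insert 483: h=2, slots 2,3 occupied -> index 4.
Table: [837, 494, 277, 249, 483, _, _]
Lookup 483: h=2, probe 2,3,4 → found at 4.

3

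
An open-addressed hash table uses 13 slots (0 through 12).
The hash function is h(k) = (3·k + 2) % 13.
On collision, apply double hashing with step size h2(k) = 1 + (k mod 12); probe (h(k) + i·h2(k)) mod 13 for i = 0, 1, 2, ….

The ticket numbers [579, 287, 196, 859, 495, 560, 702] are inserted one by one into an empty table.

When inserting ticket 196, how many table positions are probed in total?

3

579 hashes to 10; slot 10 is free -> place at 10.
287 hashes to 5; slot 5 is free -> place at 5.
196 hashes to 5, h2=5; 5,10 taken -> place at 2.
859 hashes to 5, h2=8; 5 taken -> place at 0.
495 hashes to 5, h2=4; 5 taken -> place at 9.
560 hashes to 5, h2=9; 5 taken -> place at 1.
702 hashes to 2, h2=7; 2,9 taken -> place at 3.
Table: [859, 560, 196, 702, ∅, 287, ∅, ∅, ∅, 495, 579, ∅, ∅]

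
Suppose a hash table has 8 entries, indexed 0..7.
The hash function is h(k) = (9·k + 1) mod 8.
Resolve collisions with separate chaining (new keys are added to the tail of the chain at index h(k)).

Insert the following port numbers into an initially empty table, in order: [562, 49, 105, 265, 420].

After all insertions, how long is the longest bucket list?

3

Insert 562: h=3, bucket 3 empty -> new chain.
Insert 49: h=2, bucket 2 empty -> new chain.
Insert 105: h=2, bucket 2 nonempty -> append to chain.
Insert 265: h=2, bucket 2 nonempty -> append to chain.
Insert 420: h=5, bucket 5 empty -> new chain.
Final buckets:
0: .
1: .
2: 49 -> 105 -> 265
3: 562
4: .
5: 420
6: .
7: .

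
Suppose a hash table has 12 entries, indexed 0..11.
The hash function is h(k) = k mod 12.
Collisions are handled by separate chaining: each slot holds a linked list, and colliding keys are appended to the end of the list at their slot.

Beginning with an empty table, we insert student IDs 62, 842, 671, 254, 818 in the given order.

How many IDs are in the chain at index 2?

4

Insert 62: h=2, bucket 2 empty -> new chain.
Insert 842: h=2, bucket 2 nonempty -> append to chain.
Insert 671: h=11, bucket 11 empty -> new chain.
Insert 254: h=2, bucket 2 nonempty -> append to chain.
Insert 818: h=2, bucket 2 nonempty -> append to chain.
Final buckets:
0: _
1: _
2: 62 -> 842 -> 254 -> 818
3: _
4: _
5: _
6: _
7: _
8: _
9: _
10: _
11: 671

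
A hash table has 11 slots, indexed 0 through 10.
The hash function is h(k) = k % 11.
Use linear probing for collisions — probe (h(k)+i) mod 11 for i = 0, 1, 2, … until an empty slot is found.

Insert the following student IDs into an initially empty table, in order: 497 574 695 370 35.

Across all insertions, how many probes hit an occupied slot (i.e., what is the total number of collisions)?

6

Insert 497: h=2, slot 2 empty => index 2.
Insert 574: h=2, slot 2 occupied => index 3.
Insert 695: h=2, slots 2,3 occupied => index 4.
Insert 370: h=7, slot 7 empty => index 7.
Insert 35: h=2, slots 2,3,4 occupied => index 5.
Table: [-, -, 497, 574, 695, 35, -, 370, -, -, -]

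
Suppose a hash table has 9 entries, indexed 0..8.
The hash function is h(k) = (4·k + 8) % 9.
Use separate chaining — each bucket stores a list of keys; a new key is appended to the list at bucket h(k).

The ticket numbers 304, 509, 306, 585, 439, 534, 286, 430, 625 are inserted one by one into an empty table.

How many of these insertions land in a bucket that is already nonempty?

Insert 304: h=0, bucket 0 empty -> new chain.
Insert 509: h=1, bucket 1 empty -> new chain.
Insert 306: h=8, bucket 8 empty -> new chain.
Insert 585: h=8, bucket 8 nonempty -> append to chain.
Insert 439: h=0, bucket 0 nonempty -> append to chain.
Insert 534: h=2, bucket 2 empty -> new chain.
Insert 286: h=0, bucket 0 nonempty -> append to chain.
Insert 430: h=0, bucket 0 nonempty -> append to chain.
Insert 625: h=6, bucket 6 empty -> new chain.
Final buckets:
0: 304 -> 439 -> 286 -> 430
1: 509
2: 534
3: .
4: .
5: .
6: 625
7: .
8: 306 -> 585

4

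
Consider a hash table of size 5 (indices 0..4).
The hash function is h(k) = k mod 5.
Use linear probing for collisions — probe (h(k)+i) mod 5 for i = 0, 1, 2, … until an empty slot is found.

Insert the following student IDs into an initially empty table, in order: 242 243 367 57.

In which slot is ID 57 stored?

0

242: h=2 -> slot 2
243: h=3 -> slot 3
367: h=2, probe 2,3,4 -> slot 4
57: h=2, probe 2,3,4,0 -> slot 0
Table: [57, ∅, 242, 243, 367]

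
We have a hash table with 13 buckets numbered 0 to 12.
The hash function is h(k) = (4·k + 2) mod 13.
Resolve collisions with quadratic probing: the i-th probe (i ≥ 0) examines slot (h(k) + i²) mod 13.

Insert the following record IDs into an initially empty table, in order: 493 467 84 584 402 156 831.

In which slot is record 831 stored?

1

493: h=11 → slot 11
467: h=11, probe 11,12 → slot 12
84: h=0 → slot 0
584: h=11, probe 11,12,2 → slot 2
402: h=11, probe 11,12,2,7 → slot 7
156: h=2, probe 2,3 → slot 3
831: h=11, probe 11,12,2,7,1 → slot 1
Table: [84, 831, 584, 156, ∅, ∅, ∅, 402, ∅, ∅, ∅, 493, 467]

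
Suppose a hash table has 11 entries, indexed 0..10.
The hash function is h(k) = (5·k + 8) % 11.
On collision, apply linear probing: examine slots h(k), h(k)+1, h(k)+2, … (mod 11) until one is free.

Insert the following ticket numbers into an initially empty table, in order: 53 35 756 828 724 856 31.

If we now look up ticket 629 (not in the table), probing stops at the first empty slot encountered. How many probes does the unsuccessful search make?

2

53: h=9 → slot 9
35: h=7 → slot 7
756: h=4 → slot 4
828: h=1 → slot 1
724: h=9, probe 9,10 → slot 10
856: h=9, probe 9,10,0 → slot 0
31: h=9, probe 9,10,0,1,2 → slot 2
Table: [856, 828, 31, -, 756, -, -, 35, -, 53, 724]
Lookup 629: h=7, probe 7,8 → slot 8 empty, not found.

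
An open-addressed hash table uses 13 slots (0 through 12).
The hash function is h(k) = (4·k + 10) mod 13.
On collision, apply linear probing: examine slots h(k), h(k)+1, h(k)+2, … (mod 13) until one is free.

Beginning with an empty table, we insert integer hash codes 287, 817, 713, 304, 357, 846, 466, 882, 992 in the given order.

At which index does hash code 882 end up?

287: h=1 → slot 1
817: h=2 → slot 2
713: h=2, probe 2,3 → slot 3
304: h=4 → slot 4
357: h=8 → slot 8
846: h=1, probe 1,2,3,4,5 → slot 5
466: h=2, probe 2,3,4,5,6 → slot 6
882: h=2, probe 2,3,4,5,6,7 → slot 7
992: h=0 → slot 0
Table: [992, 287, 817, 713, 304, 846, 466, 882, 357, _, _, _, _]

7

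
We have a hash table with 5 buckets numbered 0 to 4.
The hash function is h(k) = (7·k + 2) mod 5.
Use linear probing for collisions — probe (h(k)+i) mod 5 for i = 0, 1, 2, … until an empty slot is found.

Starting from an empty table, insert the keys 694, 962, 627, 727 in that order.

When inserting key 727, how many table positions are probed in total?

3

694 hashes to 0; slot 0 is free -> place at 0.
962 hashes to 1; slot 1 is free -> place at 1.
627 hashes to 1; 1 taken -> place at 2.
727 hashes to 1; 1,2 taken -> place at 3.
Table: [694, 962, 627, 727, _]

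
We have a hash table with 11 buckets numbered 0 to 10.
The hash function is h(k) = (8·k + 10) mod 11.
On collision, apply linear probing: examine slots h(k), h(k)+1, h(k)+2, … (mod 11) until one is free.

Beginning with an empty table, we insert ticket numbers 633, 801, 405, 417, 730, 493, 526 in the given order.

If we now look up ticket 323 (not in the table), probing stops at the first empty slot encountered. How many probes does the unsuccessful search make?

2

633 hashes to 3; slot 3 is free => place at 3.
801 hashes to 5; slot 5 is free => place at 5.
405 hashes to 5; 5 taken => place at 6.
417 hashes to 2; slot 2 is free => place at 2.
730 hashes to 9; slot 9 is free => place at 9.
493 hashes to 5; 5,6 taken => place at 7.
526 hashes to 5; 5,6,7 taken => place at 8.
Table: [∅, ∅, 417, 633, ∅, 801, 405, 493, 526, 730, ∅]
Lookup 323: h=9, probe 9,10 → slot 10 empty, not found.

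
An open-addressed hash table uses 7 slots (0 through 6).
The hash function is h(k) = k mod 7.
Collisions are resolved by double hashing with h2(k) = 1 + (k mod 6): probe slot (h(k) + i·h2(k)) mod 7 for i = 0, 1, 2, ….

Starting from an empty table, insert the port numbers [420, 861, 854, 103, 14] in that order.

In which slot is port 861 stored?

Insert 420: h=0, slot 0 empty -> index 0.
Insert 861: h=0, h2=4, slot 0 occupied -> index 4.
Insert 854: h=0, h2=3, slot 0 occupied -> index 3.
Insert 103: h=5, slot 5 empty -> index 5.
Insert 14: h=0, h2=3, slots 0,3 occupied -> index 6.
Table: [420, -, -, 854, 861, 103, 14]

4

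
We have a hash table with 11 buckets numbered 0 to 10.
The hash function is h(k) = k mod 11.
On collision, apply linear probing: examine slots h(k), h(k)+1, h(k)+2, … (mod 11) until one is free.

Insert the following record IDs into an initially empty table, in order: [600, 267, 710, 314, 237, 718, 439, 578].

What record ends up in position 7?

710

600 hashes to 6; slot 6 is free → place at 6.
267 hashes to 3; slot 3 is free → place at 3.
710 hashes to 6; 6 taken → place at 7.
314 hashes to 6; 6,7 taken → place at 8.
237 hashes to 6; 6,7,8 taken → place at 9.
718 hashes to 3; 3 taken → place at 4.
439 hashes to 10; slot 10 is free → place at 10.
578 hashes to 6; 6,7,8,9,10 taken → place at 0.
Table: [578, _, _, 267, 718, _, 600, 710, 314, 237, 439]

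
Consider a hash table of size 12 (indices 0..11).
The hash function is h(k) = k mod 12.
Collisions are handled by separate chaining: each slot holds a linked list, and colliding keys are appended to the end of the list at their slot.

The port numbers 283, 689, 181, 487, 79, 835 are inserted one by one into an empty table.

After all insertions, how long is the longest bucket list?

4

Insert 283: h=7, bucket 7 empty -> new chain.
Insert 689: h=5, bucket 5 empty -> new chain.
Insert 181: h=1, bucket 1 empty -> new chain.
Insert 487: h=7, bucket 7 nonempty -> append to chain.
Insert 79: h=7, bucket 7 nonempty -> append to chain.
Insert 835: h=7, bucket 7 nonempty -> append to chain.
Final buckets:
0: —
1: 181
2: —
3: —
4: —
5: 689
6: —
7: 283 -> 487 -> 79 -> 835
8: —
9: —
10: —
11: —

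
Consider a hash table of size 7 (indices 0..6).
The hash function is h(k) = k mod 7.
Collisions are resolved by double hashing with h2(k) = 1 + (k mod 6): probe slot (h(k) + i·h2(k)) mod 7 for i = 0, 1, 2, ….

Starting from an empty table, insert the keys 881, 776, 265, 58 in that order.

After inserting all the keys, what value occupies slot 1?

881: h=6 => slot 6
776: h=6, h2=3, probe 6,2 => slot 2
265: h=6, h2=2, probe 6,1 => slot 1
58: h=2, h2=5, probe 2,0 => slot 0
Table: [58, 265, 776, _, _, _, 881]

265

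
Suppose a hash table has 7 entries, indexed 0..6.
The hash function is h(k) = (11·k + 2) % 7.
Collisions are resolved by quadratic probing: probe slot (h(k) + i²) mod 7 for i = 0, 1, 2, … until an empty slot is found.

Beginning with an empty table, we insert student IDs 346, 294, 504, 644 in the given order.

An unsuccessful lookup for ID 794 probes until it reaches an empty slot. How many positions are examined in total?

2

Insert 346: h=0, slot 0 empty -> index 0.
Insert 294: h=2, slot 2 empty -> index 2.
Insert 504: h=2, slot 2 occupied -> index 3.
Insert 644: h=2, slots 2,3 occupied -> index 6.
Table: [346, ∅, 294, 504, ∅, ∅, 644]
Lookup 794: h=0, probe 0,1 → slot 1 empty, not found.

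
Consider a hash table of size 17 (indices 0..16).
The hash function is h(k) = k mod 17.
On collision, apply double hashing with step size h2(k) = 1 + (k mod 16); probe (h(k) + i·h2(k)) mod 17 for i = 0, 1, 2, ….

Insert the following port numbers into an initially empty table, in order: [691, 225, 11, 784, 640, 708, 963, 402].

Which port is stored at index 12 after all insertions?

640

691 hashes to 11; slot 11 is free => place at 11.
225 hashes to 4; slot 4 is free => place at 4.
11 hashes to 11, h2=12; 11 taken => place at 6.
784 hashes to 2; slot 2 is free => place at 2.
640 hashes to 11, h2=1; 11 taken => place at 12.
708 hashes to 11, h2=5; 11 taken => place at 16.
963 hashes to 11, h2=4; 11 taken => place at 15.
402 hashes to 11, h2=3; 11 taken => place at 14.
Table: [—, —, 784, —, 225, —, 11, —, —, —, —, 691, 640, —, 402, 963, 708]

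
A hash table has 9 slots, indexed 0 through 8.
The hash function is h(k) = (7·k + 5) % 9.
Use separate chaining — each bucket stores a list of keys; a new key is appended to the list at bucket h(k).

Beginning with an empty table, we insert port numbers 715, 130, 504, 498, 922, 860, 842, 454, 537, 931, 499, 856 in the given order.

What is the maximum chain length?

Insert 715: h=6, bucket 6 empty → new chain.
Insert 130: h=6, bucket 6 nonempty → append to chain.
Insert 504: h=5, bucket 5 empty → new chain.
Insert 498: h=8, bucket 8 empty → new chain.
Insert 922: h=6, bucket 6 nonempty → append to chain.
Insert 860: h=4, bucket 4 empty → new chain.
Insert 842: h=4, bucket 4 nonempty → append to chain.
Insert 454: h=6, bucket 6 nonempty → append to chain.
Insert 537: h=2, bucket 2 empty → new chain.
Insert 931: h=6, bucket 6 nonempty → append to chain.
Insert 499: h=6, bucket 6 nonempty → append to chain.
Insert 856: h=3, bucket 3 empty → new chain.
Final buckets:
0: _
1: _
2: 537
3: 856
4: 860 -> 842
5: 504
6: 715 -> 130 -> 922 -> 454 -> 931 -> 499
7: _
8: 498

6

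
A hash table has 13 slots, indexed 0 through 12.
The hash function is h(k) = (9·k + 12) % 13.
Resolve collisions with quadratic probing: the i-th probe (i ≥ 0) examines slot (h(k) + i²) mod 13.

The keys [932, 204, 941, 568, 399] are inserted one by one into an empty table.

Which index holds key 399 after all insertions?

932 hashes to 2; slot 2 is free => place at 2.
204 hashes to 2; 2 taken => place at 3.
941 hashes to 5; slot 5 is free => place at 5.
568 hashes to 2; 2,3 taken => place at 6.
399 hashes to 2; 2,3,6 taken => place at 11.
Table: [., ., 932, 204, ., 941, 568, ., ., ., ., 399, .]

11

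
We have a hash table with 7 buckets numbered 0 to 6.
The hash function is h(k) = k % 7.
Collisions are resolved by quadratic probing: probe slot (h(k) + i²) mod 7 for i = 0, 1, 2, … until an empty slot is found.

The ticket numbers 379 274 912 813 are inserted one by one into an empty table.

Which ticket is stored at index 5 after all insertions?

813

379 hashes to 1; slot 1 is free -> place at 1.
274 hashes to 1; 1 taken -> place at 2.
912 hashes to 2; 2 taken -> place at 3.
813 hashes to 1; 1,2 taken -> place at 5.
Table: [-, 379, 274, 912, -, 813, -]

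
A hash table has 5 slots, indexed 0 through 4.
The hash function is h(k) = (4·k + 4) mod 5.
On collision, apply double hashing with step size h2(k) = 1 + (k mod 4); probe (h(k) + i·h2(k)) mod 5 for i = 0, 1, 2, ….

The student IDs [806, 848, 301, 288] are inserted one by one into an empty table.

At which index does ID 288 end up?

806 hashes to 3; slot 3 is free → place at 3.
848 hashes to 1; slot 1 is free → place at 1.
301 hashes to 3, h2=2; 3 taken → place at 0.
288 hashes to 1, h2=1; 1 taken → place at 2.
Table: [301, 848, 288, 806, ∅]

2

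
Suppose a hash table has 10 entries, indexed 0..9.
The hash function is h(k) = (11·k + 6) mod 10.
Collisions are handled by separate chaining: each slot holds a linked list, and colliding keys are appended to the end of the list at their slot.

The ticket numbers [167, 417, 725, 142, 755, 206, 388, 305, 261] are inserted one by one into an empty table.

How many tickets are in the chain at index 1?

167 → bucket 3
417 → bucket 3 (collision)
725 → bucket 1
142 → bucket 8
755 → bucket 1 (collision)
206 → bucket 2
388 → bucket 4
305 → bucket 1 (collision)
261 → bucket 7
Final buckets:
0: -
1: 725 -> 755 -> 305
2: 206
3: 167 -> 417
4: 388
5: -
6: -
7: 261
8: 142
9: -

3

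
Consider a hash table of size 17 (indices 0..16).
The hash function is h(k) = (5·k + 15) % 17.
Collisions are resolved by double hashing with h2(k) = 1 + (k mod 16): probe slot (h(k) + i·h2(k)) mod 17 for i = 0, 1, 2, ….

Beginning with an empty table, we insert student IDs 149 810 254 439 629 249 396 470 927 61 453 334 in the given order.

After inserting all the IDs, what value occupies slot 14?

61

149: h=12 → slot 12
810: h=2 → slot 2
254: h=10 → slot 10
439: h=0 → slot 0
629: h=15 → slot 15
249: h=2, h2=10, probe 2,12,5 → slot 5
396: h=6 → slot 6
470: h=2, h2=7, probe 2,9 → slot 9
927: h=9, h2=16, probe 9,8 → slot 8
61: h=14 → slot 14
453: h=2, h2=6, probe 2,8,14,3 → slot 3
334: h=2, h2=15, probe 2,0,15,13 → slot 13
Table: [439, ∅, 810, 453, ∅, 249, 396, ∅, 927, 470, 254, ∅, 149, 334, 61, 629, ∅]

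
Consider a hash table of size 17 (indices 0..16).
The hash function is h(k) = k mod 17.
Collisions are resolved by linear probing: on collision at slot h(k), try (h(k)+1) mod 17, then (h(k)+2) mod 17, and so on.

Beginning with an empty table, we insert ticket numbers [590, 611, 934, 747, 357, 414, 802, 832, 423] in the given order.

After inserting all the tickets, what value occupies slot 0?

590 hashes to 12; slot 12 is free => place at 12.
611 hashes to 16; slot 16 is free => place at 16.
934 hashes to 16; 16 taken => place at 0.
747 hashes to 16; 16,0 taken => place at 1.
357 hashes to 0; 0,1 taken => place at 2.
414 hashes to 6; slot 6 is free => place at 6.
802 hashes to 3; slot 3 is free => place at 3.
832 hashes to 16; 16,0,1,2,3 taken => place at 4.
423 hashes to 15; slot 15 is free => place at 15.
Table: [934, 747, 357, 802, 832, ∅, 414, ∅, ∅, ∅, ∅, ∅, 590, ∅, ∅, 423, 611]

934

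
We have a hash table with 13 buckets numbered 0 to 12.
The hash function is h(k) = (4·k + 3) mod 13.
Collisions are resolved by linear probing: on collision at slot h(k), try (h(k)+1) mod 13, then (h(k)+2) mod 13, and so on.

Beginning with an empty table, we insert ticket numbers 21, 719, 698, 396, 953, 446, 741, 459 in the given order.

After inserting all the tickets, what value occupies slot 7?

Insert 21: h=9, slot 9 empty → index 9.
Insert 719: h=6, slot 6 empty → index 6.
Insert 698: h=0, slot 0 empty → index 0.
Insert 396: h=1, slot 1 empty → index 1.
Insert 953: h=6, slot 6 occupied → index 7.
Insert 446: h=6, slots 6,7 occupied → index 8.
Insert 741: h=3, slot 3 empty → index 3.
Insert 459: h=6, slots 6,7,8,9 occupied → index 10.
Table: [698, 396, _, 741, _, _, 719, 953, 446, 21, 459, _, _]

953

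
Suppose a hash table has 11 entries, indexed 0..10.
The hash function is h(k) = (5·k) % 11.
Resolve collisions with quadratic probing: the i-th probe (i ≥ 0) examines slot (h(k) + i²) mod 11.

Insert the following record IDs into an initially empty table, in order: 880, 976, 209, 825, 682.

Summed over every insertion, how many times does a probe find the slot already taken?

Insert 880: h=0, slot 0 empty -> index 0.
Insert 976: h=7, slot 7 empty -> index 7.
Insert 209: h=0, slot 0 occupied -> index 1.
Insert 825: h=0, slots 0,1 occupied -> index 4.
Insert 682: h=0, slots 0,1,4 occupied -> index 9.
Table: [880, 209, _, _, 825, _, _, 976, _, 682, _]

6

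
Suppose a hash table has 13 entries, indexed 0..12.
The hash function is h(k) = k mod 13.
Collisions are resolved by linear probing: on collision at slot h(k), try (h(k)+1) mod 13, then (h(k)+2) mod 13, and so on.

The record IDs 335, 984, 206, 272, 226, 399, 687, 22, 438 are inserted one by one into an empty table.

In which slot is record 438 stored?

335: h=10 => slot 10
984: h=9 => slot 9
206: h=11 => slot 11
272: h=12 => slot 12
226: h=5 => slot 5
399: h=9, probe 9,10,11,12,0 => slot 0
687: h=11, probe 11,12,0,1 => slot 1
22: h=9, probe 9,10,11,12,0,1,2 => slot 2
438: h=9, probe 9,10,11,12,0,1,2,3 => slot 3
Table: [399, 687, 22, 438, —, 226, —, —, —, 984, 335, 206, 272]

3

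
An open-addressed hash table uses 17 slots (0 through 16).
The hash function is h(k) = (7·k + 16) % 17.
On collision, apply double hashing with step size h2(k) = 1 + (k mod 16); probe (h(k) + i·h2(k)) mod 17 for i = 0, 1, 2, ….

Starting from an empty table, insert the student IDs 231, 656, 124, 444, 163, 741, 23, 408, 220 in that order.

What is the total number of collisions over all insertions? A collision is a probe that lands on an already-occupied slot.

4

231: h=1 → slot 1
656: h=1, h2=1, probe 1,2 → slot 2
124: h=0 → slot 0
444: h=13 → slot 13
163: h=1, h2=4, probe 1,5 → slot 5
741: h=1, h2=6, probe 1,7 → slot 7
23: h=7, h2=8, probe 7,15 → slot 15
408: h=16 → slot 16
220: h=9 → slot 9
Table: [124, 231, 656, ∅, ∅, 163, ∅, 741, ∅, 220, ∅, ∅, ∅, 444, ∅, 23, 408]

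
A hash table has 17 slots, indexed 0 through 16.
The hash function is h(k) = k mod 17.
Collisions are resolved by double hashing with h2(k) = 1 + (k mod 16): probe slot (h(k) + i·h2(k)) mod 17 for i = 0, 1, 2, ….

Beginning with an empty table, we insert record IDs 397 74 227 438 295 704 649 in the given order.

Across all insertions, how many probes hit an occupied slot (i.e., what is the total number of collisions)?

Insert 397: h=6, slot 6 empty -> index 6.
Insert 74: h=6, h2=11, slot 6 occupied -> index 0.
Insert 227: h=6, h2=4, slot 6 occupied -> index 10.
Insert 438: h=13, slot 13 empty -> index 13.
Insert 295: h=6, h2=8, slot 6 occupied -> index 14.
Insert 704: h=7, slot 7 empty -> index 7.
Insert 649: h=3, slot 3 empty -> index 3.
Table: [74, -, -, 649, -, -, 397, 704, -, -, 227, -, -, 438, 295, -, -]

3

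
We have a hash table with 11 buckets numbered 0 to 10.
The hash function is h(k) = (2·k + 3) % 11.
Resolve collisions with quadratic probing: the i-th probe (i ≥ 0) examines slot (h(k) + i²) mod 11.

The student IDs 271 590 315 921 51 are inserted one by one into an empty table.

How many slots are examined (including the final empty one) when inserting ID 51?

4

271 hashes to 6; slot 6 is free → place at 6.
590 hashes to 6; 6 taken → place at 7.
315 hashes to 6; 6,7 taken → place at 10.
921 hashes to 8; slot 8 is free → place at 8.
51 hashes to 6; 6,7,10 taken → place at 4.
Table: [∅, ∅, ∅, ∅, 51, ∅, 271, 590, 921, ∅, 315]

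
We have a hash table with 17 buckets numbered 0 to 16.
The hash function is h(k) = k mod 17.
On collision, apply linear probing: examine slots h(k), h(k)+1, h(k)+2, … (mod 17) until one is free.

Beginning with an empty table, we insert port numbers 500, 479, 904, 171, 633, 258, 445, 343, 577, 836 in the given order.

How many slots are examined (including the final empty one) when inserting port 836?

500: h=7 -> slot 7
479: h=3 -> slot 3
904: h=3, probe 3,4 -> slot 4
171: h=1 -> slot 1
633: h=4, probe 4,5 -> slot 5
258: h=3, probe 3,4,5,6 -> slot 6
445: h=3, probe 3,4,5,6,7,8 -> slot 8
343: h=3, probe 3,4,5,6,7,8,9 -> slot 9
577: h=16 -> slot 16
836: h=3, probe 3,4,5,6,7,8,9,10 -> slot 10
Table: [_, 171, _, 479, 904, 633, 258, 500, 445, 343, 836, _, _, _, _, _, 577]

8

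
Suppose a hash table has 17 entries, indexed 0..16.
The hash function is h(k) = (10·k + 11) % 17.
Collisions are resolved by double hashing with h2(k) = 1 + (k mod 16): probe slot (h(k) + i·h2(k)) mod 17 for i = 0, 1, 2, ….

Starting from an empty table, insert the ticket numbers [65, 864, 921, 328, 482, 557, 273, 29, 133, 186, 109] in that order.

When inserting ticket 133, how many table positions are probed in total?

6

65 hashes to 15; slot 15 is free => place at 15.
864 hashes to 15, h2=1; 15 taken => place at 16.
921 hashes to 7; slot 7 is free => place at 7.
328 hashes to 10; slot 10 is free => place at 10.
482 hashes to 3; slot 3 is free => place at 3.
557 hashes to 5; slot 5 is free => place at 5.
273 hashes to 4; slot 4 is free => place at 4.
29 hashes to 12; slot 12 is free => place at 12.
133 hashes to 15, h2=6; 15,4,10,16,5 taken => place at 11.
186 hashes to 1; slot 1 is free => place at 1.
109 hashes to 13; slot 13 is free => place at 13.
Table: [_, 186, _, 482, 273, 557, _, 921, _, _, 328, 133, 29, 109, _, 65, 864]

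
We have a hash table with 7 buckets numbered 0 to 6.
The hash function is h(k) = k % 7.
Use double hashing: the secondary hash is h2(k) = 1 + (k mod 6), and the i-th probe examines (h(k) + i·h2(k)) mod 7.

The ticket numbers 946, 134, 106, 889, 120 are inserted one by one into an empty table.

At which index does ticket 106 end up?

6

946 hashes to 1; slot 1 is free => place at 1.
134 hashes to 1, h2=3; 1 taken => place at 4.
106 hashes to 1, h2=5; 1 taken => place at 6.
889 hashes to 0; slot 0 is free => place at 0.
120 hashes to 1, h2=1; 1 taken => place at 2.
Table: [889, 946, 120, _, 134, _, 106]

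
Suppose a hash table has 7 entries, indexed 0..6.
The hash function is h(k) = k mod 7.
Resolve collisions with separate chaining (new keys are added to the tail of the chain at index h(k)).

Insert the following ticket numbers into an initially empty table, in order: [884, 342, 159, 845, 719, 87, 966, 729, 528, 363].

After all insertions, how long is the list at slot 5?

3

Insert 884: h=2, bucket 2 empty → new chain.
Insert 342: h=6, bucket 6 empty → new chain.
Insert 159: h=5, bucket 5 empty → new chain.
Insert 845: h=5, bucket 5 nonempty → append to chain.
Insert 719: h=5, bucket 5 nonempty → append to chain.
Insert 87: h=3, bucket 3 empty → new chain.
Insert 966: h=0, bucket 0 empty → new chain.
Insert 729: h=1, bucket 1 empty → new chain.
Insert 528: h=3, bucket 3 nonempty → append to chain.
Insert 363: h=6, bucket 6 nonempty → append to chain.
Final buckets:
0: 966
1: 729
2: 884
3: 87 -> 528
4: .
5: 159 -> 845 -> 719
6: 342 -> 363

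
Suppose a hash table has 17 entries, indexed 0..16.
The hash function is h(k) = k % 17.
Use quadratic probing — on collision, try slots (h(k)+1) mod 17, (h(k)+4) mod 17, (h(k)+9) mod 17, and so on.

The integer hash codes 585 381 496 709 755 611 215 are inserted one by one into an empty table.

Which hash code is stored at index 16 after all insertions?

Insert 585: h=7, slot 7 empty -> index 7.
Insert 381: h=7, slot 7 occupied -> index 8.
Insert 496: h=3, slot 3 empty -> index 3.
Insert 709: h=12, slot 12 empty -> index 12.
Insert 755: h=7, slots 7,8 occupied -> index 11.
Insert 611: h=16, slot 16 empty -> index 16.
Insert 215: h=11, slots 11,12 occupied -> index 15.
Table: [_, _, _, 496, _, _, _, 585, 381, _, _, 755, 709, _, _, 215, 611]

611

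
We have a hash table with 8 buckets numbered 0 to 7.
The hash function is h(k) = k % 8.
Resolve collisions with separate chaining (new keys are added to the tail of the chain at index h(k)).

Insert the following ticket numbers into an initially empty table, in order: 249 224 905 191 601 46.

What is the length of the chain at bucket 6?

249 -> bucket 1
224 -> bucket 0
905 -> bucket 1 (collision)
191 -> bucket 7
601 -> bucket 1 (collision)
46 -> bucket 6
Final buckets:
0: 224
1: 249 -> 905 -> 601
2: .
3: .
4: .
5: .
6: 46
7: 191

1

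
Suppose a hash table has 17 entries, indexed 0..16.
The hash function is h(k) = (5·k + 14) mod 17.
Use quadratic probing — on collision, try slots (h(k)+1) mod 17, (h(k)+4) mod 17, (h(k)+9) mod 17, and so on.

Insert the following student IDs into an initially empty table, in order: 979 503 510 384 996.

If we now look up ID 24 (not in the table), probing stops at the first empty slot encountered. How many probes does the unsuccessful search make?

979: h=13 → slot 13
503: h=13, probe 13,14 → slot 14
510: h=14, probe 14,15 → slot 15
384: h=13, probe 13,14,0 → slot 0
996: h=13, probe 13,14,0,5 → slot 5
Table: [384, -, -, -, -, 996, -, -, -, -, -, -, -, 979, 503, 510, -]
Lookup 24: h=15, probe 15,16 → slot 16 empty, not found.

2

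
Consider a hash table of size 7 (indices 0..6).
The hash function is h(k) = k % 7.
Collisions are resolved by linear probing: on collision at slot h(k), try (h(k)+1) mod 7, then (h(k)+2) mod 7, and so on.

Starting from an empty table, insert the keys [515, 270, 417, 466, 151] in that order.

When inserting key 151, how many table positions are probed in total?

515 hashes to 4; slot 4 is free → place at 4.
270 hashes to 4; 4 taken → place at 5.
417 hashes to 4; 4,5 taken → place at 6.
466 hashes to 4; 4,5,6 taken → place at 0.
151 hashes to 4; 4,5,6,0 taken → place at 1.
Table: [466, 151, _, _, 515, 270, 417]

5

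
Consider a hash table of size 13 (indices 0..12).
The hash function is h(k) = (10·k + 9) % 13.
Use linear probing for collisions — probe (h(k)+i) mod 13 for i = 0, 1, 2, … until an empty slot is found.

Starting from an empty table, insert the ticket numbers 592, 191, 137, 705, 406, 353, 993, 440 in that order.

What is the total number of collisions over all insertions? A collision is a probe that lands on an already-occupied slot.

8

592 hashes to 1; slot 1 is free => place at 1.
191 hashes to 8; slot 8 is free => place at 8.
137 hashes to 1; 1 taken => place at 2.
705 hashes to 0; slot 0 is free => place at 0.
406 hashes to 0; 0,1,2 taken => place at 3.
353 hashes to 3; 3 taken => place at 4.
993 hashes to 7; slot 7 is free => place at 7.
440 hashes to 2; 2,3,4 taken => place at 5.
Table: [705, 592, 137, 406, 353, 440, ∅, 993, 191, ∅, ∅, ∅, ∅]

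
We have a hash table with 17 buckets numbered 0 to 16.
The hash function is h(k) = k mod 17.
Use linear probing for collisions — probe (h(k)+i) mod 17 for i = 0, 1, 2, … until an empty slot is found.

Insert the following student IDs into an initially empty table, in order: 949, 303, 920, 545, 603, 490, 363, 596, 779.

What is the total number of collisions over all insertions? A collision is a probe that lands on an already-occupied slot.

8

949: h=14 → slot 14
303: h=14, probe 14,15 → slot 15
920: h=2 → slot 2
545: h=1 → slot 1
603: h=8 → slot 8
490: h=14, probe 14,15,16 → slot 16
363: h=6 → slot 6
596: h=1, probe 1,2,3 → slot 3
779: h=14, probe 14,15,16,0 → slot 0
Table: [779, 545, 920, 596, _, _, 363, _, 603, _, _, _, _, _, 949, 303, 490]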